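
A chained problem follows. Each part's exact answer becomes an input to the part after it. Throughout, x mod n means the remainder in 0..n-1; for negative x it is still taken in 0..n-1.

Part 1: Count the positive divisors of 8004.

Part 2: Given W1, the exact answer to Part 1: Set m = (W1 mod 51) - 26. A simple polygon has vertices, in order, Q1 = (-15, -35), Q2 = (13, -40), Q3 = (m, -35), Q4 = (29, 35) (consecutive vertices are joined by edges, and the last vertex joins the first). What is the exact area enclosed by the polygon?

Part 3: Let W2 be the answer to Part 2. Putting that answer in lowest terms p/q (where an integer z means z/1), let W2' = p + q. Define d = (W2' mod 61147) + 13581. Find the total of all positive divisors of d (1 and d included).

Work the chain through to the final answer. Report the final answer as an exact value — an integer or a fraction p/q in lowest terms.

Part 1: 8004 = 2^2 * 3 * 23 * 29; number of divisors = (2+1) * (1+1) * (1+1) * (1+1) = 24; answer 24
Part 2: W1 = 24; m = -2; cross terms: (-15*-40 - 13*-35)=1055, (13*-35 - -2*-40)=-535, (-2*35 - 29*-35)=945, (29*-35 - -15*35)=-490; twice the area = |975| = 975; area = 975/2; answer 975/2
Part 3: W2 = 975/2; threaded value p + q = 977; d = 14558; 14558 = 2 * 29 * 251; sigma = (1 + 2) * (1 + 29) * (1 + 251) = 3 * 30 * 252 = 22680; answer 22680

22680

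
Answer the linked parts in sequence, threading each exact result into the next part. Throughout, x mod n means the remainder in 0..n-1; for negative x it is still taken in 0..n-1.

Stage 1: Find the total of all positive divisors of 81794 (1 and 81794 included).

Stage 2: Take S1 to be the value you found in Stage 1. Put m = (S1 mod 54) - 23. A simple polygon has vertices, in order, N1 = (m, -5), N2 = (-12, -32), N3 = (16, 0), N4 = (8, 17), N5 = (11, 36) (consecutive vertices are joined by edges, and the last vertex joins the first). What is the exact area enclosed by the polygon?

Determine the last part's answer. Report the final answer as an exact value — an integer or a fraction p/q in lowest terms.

Stage 1: 81794 = 2 * 40897; sigma = (1 + 2) * (1 + 40897) = 3 * 40898 = 122694; answer 122694
Stage 2: S1 = 122694; m = -17; cross terms: (-17*-32 - -12*-5)=484, (-12*0 - 16*-32)=512, (16*17 - 8*0)=272, (8*36 - 11*17)=101, (11*-5 - -17*36)=557; twice the area = |1926| = 1926; area = 963; answer 963

963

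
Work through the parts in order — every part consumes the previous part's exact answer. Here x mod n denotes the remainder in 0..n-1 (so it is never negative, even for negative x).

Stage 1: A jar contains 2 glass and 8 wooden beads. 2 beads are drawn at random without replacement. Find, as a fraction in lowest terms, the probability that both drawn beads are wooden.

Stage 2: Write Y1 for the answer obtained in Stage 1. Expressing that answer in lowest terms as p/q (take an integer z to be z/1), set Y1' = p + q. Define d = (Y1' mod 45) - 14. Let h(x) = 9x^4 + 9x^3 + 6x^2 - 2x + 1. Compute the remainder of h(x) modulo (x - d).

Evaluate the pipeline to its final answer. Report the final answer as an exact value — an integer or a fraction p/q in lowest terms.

371589

Stage 1: total draws C(10,2) = 45; favorable C(8,2) = 28; P = 28/45; answer 28/45
Stage 2: Y1 = 28/45; threaded value p + q = 73; d = 14; remainder = value at the root: 9*(14)^4 + 9*(14)^3 + 6*(14)^2 - 2*(14)^1 + 1 = (345744) + (24696) + (1176) + (-28) + (1) = 371589; answer 371589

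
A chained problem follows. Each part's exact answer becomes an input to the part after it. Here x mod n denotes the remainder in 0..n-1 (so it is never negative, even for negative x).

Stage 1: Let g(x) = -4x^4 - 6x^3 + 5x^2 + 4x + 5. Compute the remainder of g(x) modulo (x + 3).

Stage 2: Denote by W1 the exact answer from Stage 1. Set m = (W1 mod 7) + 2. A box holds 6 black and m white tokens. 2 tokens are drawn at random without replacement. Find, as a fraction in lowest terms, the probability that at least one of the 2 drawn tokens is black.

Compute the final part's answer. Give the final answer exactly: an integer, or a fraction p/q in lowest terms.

13/15

Stage 1: remainder = value at the root: -4*(-3)^4 - 6*(-3)^3 + 5*(-3)^2 + 4*(-3)^1 + 5 = (-324) + (162) + (45) + (-12) + (5) = -124; answer -124
Stage 2: W1 = -124; m = 4; total draws C(10,2) = 45; complement C(4,2) = 6; favorable 45 - 6 = 39; P = 13/15; answer 13/15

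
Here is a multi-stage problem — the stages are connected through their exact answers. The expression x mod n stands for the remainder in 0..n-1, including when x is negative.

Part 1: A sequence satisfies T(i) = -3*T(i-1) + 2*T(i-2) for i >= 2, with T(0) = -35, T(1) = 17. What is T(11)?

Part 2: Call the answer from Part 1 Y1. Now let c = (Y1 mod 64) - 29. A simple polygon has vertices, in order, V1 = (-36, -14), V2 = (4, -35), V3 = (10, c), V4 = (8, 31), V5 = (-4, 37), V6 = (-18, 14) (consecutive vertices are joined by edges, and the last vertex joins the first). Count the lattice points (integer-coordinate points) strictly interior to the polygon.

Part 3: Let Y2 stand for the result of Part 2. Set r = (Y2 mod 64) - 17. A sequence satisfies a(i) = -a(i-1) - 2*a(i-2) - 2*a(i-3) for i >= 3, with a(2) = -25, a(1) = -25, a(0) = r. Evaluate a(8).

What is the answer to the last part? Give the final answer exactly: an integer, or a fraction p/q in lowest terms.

Part 1: T(2) = -3*(17) + 2*(-35) = -121; iterating: T(2)=-121, T(3)=397, T(4)=-1433, T(5)=5093, T(6)=-18145, T(7)=64621, T(8)=-230153, T(9)=819701, T(10)=-2919409, T(11)=10397629; answer 10397629
Part 2: Y1 = 10397629; c = 32; cross terms: (-36*-35 - 4*-14)=1316, (4*32 - 10*-35)=478, (10*31 - 8*32)=54, (8*37 - -4*31)=420, (-4*14 - -18*37)=610, (-18*-14 - -36*14)=756; twice the area = |3634| = 3634; area = 1817; boundary points = 1 + 1 + 1 + 6 + 1 + 2 = 12; strictly interior points = area - boundary/2 + 1 = 1812; answer 1812
Part 3: Y2 = 1812; r = 3; a(3) = -1*(-25) - 2*(-25) - 2*(3) = 69; iterating: a(3)=69, a(4)=31, a(5)=-119, a(6)=-81, a(7)=257, a(8)=143; answer 143

143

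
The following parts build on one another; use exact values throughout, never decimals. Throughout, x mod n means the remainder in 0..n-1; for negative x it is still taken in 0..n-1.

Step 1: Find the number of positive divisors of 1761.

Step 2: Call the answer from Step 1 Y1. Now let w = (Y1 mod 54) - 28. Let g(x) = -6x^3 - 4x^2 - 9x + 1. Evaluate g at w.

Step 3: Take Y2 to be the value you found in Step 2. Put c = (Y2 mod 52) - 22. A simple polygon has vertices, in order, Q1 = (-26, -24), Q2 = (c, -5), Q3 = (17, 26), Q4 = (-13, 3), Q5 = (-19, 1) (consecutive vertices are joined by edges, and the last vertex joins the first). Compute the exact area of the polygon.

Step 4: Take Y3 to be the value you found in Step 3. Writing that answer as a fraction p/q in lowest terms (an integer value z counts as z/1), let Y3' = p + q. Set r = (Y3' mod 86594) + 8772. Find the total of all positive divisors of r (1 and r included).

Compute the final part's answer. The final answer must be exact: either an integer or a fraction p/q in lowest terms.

11520

Step 1: 1761 = 3 * 587; number of divisors = (1+1) * (1+1) = 4; answer 4
Step 2: Y1 = 4; w = -24; -6*(-24)^3 - 4*(-24)^2 - 9*(-24)^1 + 1 = (82944) + (-2304) + (216) + (1) = 80857; answer 80857
Step 3: Y2 = 80857; c = 27; cross terms: (-26*-5 - 27*-24)=778, (27*26 - 17*-5)=787, (17*3 - -13*26)=389, (-13*1 - -19*3)=44, (-19*-24 - -26*1)=482; twice the area = |2480| = 2480; area = 1240; answer 1240
Step 4: Y3 = 1240; threaded value p + q = 1241; r = 10013; 10013 = 17 * 19 * 31; sigma = (1 + 17) * (1 + 19) * (1 + 31) = 18 * 20 * 32 = 11520; answer 11520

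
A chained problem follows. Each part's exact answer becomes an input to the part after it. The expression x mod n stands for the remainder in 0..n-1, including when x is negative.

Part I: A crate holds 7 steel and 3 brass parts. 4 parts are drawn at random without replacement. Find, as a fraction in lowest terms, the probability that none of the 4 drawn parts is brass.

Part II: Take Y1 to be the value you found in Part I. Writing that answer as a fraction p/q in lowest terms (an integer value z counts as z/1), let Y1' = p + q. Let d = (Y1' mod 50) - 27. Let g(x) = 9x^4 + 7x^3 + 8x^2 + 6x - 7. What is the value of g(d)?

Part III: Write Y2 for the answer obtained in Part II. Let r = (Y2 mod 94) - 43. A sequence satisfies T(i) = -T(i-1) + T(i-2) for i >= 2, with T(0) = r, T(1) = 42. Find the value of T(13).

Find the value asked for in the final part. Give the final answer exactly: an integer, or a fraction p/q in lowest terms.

14682

Part I: total draws C(10,4) = 210; favorable C(7,4) = 35; P = 1/6; answer 1/6
Part II: Y1 = 1/6; threaded value p + q = 7; d = -20; 9*(-20)^4 + 7*(-20)^3 + 8*(-20)^2 + 6*(-20)^1 - 7 = (1440000) + (-56000) + (3200) + (-120) + (-7) = 1387073; answer 1387073
Part III: Y2 = 1387073; r = -34; T(2) = -1*(42) + 1*(-34) = -76; iterating: T(2)=-76, T(3)=118, T(4)=-194, T(5)=312, T(6)=-506, T(7)=818, T(8)=-1324, T(9)=2142, T(10)=-3466, T(11)=5608, T(12)=-9074, T(13)=14682; answer 14682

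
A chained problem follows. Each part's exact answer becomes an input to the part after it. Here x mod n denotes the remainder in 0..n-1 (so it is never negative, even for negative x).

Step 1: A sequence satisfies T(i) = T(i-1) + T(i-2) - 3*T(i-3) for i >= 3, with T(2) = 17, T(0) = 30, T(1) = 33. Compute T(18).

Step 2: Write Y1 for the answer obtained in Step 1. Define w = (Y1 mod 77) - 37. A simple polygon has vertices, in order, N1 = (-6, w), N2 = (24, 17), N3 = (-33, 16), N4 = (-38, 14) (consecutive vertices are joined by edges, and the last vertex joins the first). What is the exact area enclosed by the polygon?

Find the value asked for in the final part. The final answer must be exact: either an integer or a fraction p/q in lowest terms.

Step 1: T(3) = 1*(17) + 1*(33) - 3*(30) = -40; iterating: T(3)=-40, T(4)=-122, T(5)=-213, T(6)=-215, T(7)=-62, T(8)=362, T(9)=945, T(10)=1493, T(11)=1352, T(12)=10, T(13)=-3117, T(14)=-7163, T(15)=-10310, T(16)=-8122, T(17)=3057, T(18)=25865; answer 25865
Step 2: Y1 = 25865; w = 33; cross terms: (-6*17 - 24*33)=-894, (24*16 - -33*17)=945, (-33*14 - -38*16)=146, (-38*33 - -6*14)=-1170; twice the area = |-973| = 973; area = 973/2; answer 973/2

973/2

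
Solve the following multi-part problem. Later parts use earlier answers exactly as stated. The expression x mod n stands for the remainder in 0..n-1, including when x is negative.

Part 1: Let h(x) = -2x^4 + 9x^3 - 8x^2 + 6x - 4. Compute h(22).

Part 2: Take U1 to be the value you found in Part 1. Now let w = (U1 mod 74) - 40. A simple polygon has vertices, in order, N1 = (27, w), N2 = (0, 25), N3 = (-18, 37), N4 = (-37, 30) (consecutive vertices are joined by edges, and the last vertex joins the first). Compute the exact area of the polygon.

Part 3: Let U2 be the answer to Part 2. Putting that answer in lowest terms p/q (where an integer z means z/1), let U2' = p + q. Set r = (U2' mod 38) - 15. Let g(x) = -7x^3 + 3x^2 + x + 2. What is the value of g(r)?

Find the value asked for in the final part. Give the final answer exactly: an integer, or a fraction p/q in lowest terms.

Part 1: -2*(22)^4 + 9*(22)^3 - 8*(22)^2 + 6*(22)^1 - 4 = (-468512) + (95832) + (-3872) + (132) + (-4) = -376424; answer -376424
Part 2: U1 = -376424; w = -26; cross terms: (27*25 - 0*-26)=675, (0*37 - -18*25)=450, (-18*30 - -37*37)=829, (-37*-26 - 27*30)=152; twice the area = |2106| = 2106; area = 1053; answer 1053
Part 3: U2 = 1053; threaded value p + q = 1054; r = 13; -7*(13)^3 + 3*(13)^2 + 1*(13)^1 + 2 = (-15379) + (507) + (13) + (2) = -14857; answer -14857

-14857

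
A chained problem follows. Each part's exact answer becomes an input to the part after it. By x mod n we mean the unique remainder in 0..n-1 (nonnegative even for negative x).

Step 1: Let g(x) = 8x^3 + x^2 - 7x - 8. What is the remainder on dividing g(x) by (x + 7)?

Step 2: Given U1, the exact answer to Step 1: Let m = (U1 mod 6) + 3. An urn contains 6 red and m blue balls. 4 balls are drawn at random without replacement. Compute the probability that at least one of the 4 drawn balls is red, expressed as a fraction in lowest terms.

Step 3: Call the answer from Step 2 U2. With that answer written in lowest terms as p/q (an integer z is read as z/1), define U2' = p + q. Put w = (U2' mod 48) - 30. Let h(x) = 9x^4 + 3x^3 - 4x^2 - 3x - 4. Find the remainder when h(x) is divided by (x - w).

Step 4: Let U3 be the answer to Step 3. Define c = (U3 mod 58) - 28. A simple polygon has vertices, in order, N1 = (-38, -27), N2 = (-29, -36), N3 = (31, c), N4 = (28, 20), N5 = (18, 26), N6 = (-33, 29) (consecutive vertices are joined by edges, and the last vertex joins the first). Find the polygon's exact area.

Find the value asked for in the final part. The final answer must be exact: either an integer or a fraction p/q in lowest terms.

Step 1: remainder = value at the root: 8*(-7)^3 + 1*(-7)^2 - 7*(-7)^1 - 8 = (-2744) + (49) + (49) + (-8) = -2654; answer -2654
Step 2: U1 = -2654; m = 7; total draws C(13,4) = 715; complement C(7,4) = 35; favorable 715 - 35 = 680; P = 136/143; answer 136/143
Step 3: U2 = 136/143; threaded value p + q = 279; w = 9; remainder = value at the root: 9*(9)^4 + 3*(9)^3 - 4*(9)^2 - 3*(9)^1 - 4 = (59049) + (2187) + (-324) + (-27) + (-4) = 60881; answer 60881
Step 4: U3 = 60881; c = 11; cross terms: (-38*-36 - -29*-27)=585, (-29*11 - 31*-36)=797, (31*20 - 28*11)=312, (28*26 - 18*20)=368, (18*29 - -33*26)=1380, (-33*-27 - -38*29)=1993; twice the area = |5435| = 5435; area = 5435/2; answer 5435/2

5435/2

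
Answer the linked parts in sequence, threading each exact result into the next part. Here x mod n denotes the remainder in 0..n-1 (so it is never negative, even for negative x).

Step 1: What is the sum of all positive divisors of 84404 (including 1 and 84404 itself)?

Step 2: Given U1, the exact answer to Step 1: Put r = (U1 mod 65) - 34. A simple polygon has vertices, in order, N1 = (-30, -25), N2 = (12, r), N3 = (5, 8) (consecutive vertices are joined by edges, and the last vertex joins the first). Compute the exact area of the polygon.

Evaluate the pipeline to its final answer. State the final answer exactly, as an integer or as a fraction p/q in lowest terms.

511/2

Step 1: 84404 = 2^2 * 21101; sigma = (1 + 2 + 4) * (1 + 21101) = 7 * 21102 = 147714; answer 147714
Step 2: U1 = 147714; r = 0; cross terms: (-30*0 - 12*-25)=300, (12*8 - 5*0)=96, (5*-25 - -30*8)=115; twice the area = |511| = 511; area = 511/2; answer 511/2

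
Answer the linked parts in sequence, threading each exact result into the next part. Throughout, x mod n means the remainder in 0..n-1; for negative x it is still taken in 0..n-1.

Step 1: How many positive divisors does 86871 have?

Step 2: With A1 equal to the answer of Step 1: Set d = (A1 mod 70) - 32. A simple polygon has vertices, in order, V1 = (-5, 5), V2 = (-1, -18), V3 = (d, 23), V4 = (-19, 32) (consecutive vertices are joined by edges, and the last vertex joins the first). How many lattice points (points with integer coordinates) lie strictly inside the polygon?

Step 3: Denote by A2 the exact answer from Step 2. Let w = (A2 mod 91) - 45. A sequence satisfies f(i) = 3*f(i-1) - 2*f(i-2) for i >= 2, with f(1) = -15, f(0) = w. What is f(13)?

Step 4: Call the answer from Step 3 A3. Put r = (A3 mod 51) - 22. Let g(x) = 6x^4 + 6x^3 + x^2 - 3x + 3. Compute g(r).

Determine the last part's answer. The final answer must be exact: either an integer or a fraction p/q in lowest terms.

7

Step 1: 86871 = 3 * 23 * 1259; number of divisors = (1+1) * (1+1) * (1+1) = 8; answer 8
Step 2: A1 = 8; d = -24; cross terms: (-5*-18 - -1*5)=95, (-1*23 - -24*-18)=-455, (-24*32 - -19*23)=-331, (-19*5 - -5*32)=65; twice the area = |-626| = 626; area = 313; boundary points = 1 + 1 + 1 + 1 = 4; strictly interior points = area - boundary/2 + 1 = 312; answer 312
Step 3: A2 = 312; w = -6; f(2) = 3*(-15) - 2*(-6) = -33; iterating: f(2)=-33, f(3)=-69, f(4)=-141, f(5)=-285, f(6)=-573, f(7)=-1149, f(8)=-2301, f(9)=-4605, f(10)=-9213, f(11)=-18429, f(12)=-36861, f(13)=-73725; answer -73725
Step 4: A3 = -73725; r = -1; 6*(-1)^4 + 6*(-1)^3 + 1*(-1)^2 - 3*(-1)^1 + 3 = (6) + (-6) + (1) + (3) + (3) = 7; answer 7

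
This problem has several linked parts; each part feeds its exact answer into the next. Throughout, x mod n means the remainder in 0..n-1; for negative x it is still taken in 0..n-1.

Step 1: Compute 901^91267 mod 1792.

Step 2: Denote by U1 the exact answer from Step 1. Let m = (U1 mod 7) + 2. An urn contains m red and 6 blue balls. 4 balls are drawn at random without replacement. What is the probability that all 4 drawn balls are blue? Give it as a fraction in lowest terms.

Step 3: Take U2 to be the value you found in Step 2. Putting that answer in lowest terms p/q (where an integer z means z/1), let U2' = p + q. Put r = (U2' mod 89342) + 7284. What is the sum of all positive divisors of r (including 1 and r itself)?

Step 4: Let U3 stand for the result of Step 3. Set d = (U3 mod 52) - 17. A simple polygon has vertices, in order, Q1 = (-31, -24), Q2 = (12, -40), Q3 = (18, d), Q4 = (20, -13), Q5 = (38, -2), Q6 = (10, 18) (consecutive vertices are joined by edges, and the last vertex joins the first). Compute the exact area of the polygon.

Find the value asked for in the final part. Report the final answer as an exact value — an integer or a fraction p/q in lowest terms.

1701

Step 1: squarings mod 1792: 901^1=901, 901^2=25, 901^4=625, 901^8=1761, 901^16=961, 901^32=641, 901^64=513, 901^128=1537, 901^256=513, 901^512=1537, 901^1024=513, 901^2048=1537, 901^4096=513, 901^8192=1537, 901^16384=513, 901^32768=1537, 901^65536=513; 901^91267 = 901^1 * 901^2 * 901^128 * 901^1024 * 901^8192 * 901^16384 * 901^65536 = 509 (mod 1792); answer 509
Step 2: U1 = 509; m = 7; total draws C(13,4) = 715; favorable C(6,4) = 15; P = 3/143; answer 3/143
Step 3: U2 = 3/143; threaded value p + q = 146; r = 7430; 7430 = 2 * 5 * 743; sigma = (1 + 2) * (1 + 5) * (1 + 743) = 3 * 6 * 744 = 13392; answer 13392
Step 4: U3 = 13392; d = 11; cross terms: (-31*-40 - 12*-24)=1528, (12*11 - 18*-40)=852, (18*-13 - 20*11)=-454, (20*-2 - 38*-13)=454, (38*18 - 10*-2)=704, (10*-24 - -31*18)=318; twice the area = |3402| = 3402; area = 1701; answer 1701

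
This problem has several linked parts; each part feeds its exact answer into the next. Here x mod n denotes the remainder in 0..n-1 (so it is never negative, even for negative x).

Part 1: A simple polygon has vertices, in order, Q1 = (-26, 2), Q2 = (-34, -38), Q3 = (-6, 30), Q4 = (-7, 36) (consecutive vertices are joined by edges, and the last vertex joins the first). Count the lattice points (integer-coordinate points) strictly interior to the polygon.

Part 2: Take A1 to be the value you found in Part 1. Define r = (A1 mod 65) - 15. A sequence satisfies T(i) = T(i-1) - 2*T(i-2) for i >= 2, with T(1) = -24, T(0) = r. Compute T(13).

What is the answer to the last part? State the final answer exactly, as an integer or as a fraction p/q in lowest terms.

-1416

Part 1: cross terms: (-26*-38 - -34*2)=1056, (-34*30 - -6*-38)=-1248, (-6*36 - -7*30)=-6, (-7*2 - -26*36)=922; twice the area = |724| = 724; area = 362; boundary points = 8 + 4 + 1 + 1 = 14; strictly interior points = area - boundary/2 + 1 = 356; answer 356
Part 2: A1 = 356; r = 16; T(2) = 1*(-24) - 2*(16) = -56; iterating: T(2)=-56, T(3)=-8, T(4)=104, T(5)=120, T(6)=-88, T(7)=-328, T(8)=-152, T(9)=504, T(10)=808, T(11)=-200, T(12)=-1816, T(13)=-1416; answer -1416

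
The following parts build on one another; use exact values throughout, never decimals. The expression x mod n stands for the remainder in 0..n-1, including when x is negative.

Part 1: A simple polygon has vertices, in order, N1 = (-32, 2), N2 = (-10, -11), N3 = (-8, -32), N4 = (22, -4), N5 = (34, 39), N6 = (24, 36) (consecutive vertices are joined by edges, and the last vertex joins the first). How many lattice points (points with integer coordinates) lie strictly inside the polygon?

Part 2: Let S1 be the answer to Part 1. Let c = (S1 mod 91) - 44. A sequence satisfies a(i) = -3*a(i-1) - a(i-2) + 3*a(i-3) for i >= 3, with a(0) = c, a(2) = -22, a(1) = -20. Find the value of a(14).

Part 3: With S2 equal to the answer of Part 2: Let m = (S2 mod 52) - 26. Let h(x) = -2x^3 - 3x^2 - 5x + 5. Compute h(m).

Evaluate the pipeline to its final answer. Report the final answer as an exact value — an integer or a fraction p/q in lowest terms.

Part 1: cross terms: (-32*-11 - -10*2)=372, (-10*-32 - -8*-11)=232, (-8*-4 - 22*-32)=736, (22*39 - 34*-4)=994, (34*36 - 24*39)=288, (24*2 - -32*36)=1200; twice the area = |3822| = 3822; area = 1911; boundary points = 1 + 1 + 2 + 1 + 1 + 2 = 8; strictly interior points = area - boundary/2 + 1 = 1908; answer 1908
Part 2: S1 = 1908; c = 44; a(3) = -3*(-22) - 1*(-20) + 3*(44) = 218; iterating: a(3)=218, a(4)=-692, a(5)=1792, a(6)=-4030, a(7)=8222, a(8)=-15260, a(9)=25468, a(10)=-36478, a(11)=38186, a(12)=-1676, a(13)=-142592, a(14)=544010; answer 544010
Part 3: S2 = 544010; m = 12; -2*(12)^3 - 3*(12)^2 - 5*(12)^1 + 5 = (-3456) + (-432) + (-60) + (5) = -3943; answer -3943

-3943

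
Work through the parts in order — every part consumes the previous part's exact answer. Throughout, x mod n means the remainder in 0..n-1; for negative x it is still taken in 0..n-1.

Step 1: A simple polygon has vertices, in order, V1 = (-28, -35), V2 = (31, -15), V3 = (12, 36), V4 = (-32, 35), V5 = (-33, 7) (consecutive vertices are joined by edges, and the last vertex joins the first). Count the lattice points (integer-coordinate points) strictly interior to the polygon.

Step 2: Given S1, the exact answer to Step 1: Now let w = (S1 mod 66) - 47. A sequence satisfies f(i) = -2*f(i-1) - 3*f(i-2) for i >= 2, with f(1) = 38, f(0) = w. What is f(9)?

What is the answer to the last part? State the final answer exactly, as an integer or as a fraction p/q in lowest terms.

-754

Step 1: cross terms: (-28*-15 - 31*-35)=1505, (31*36 - 12*-15)=1296, (12*35 - -32*36)=1572, (-32*7 - -33*35)=931, (-33*-35 - -28*7)=1351; twice the area = |6655| = 6655; area = 6655/2; boundary points = 1 + 1 + 1 + 1 + 1 = 5; strictly interior points = area - boundary/2 + 1 = 3326; answer 3326
Step 2: S1 = 3326; w = -21; f(2) = -2*(38) - 3*(-21) = -13; iterating: f(2)=-13, f(3)=-88, f(4)=215, f(5)=-166, f(6)=-313, f(7)=1124, f(8)=-1309, f(9)=-754; answer -754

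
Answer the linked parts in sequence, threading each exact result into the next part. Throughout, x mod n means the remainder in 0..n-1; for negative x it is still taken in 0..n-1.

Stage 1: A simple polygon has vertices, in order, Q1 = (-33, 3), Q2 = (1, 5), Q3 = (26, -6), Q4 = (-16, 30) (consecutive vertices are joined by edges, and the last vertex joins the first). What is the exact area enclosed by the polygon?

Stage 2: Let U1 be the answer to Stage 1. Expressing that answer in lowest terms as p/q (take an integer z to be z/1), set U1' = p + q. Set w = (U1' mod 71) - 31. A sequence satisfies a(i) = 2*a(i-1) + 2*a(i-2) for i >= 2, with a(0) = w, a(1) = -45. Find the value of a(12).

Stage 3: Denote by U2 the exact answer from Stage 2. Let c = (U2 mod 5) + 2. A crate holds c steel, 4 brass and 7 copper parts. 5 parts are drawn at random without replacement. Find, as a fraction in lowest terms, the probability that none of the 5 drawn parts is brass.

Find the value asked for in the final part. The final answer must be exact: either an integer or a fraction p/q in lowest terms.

33/182

Stage 1: cross terms: (-33*5 - 1*3)=-168, (1*-6 - 26*5)=-136, (26*30 - -16*-6)=684, (-16*3 - -33*30)=942; twice the area = |1322| = 1322; area = 661; answer 661
Stage 2: U1 = 661; threaded value p + q = 662; w = -8; a(2) = 2*(-45) + 2*(-8) = -106; iterating: a(2)=-106, a(3)=-302, a(4)=-816, a(5)=-2236, a(6)=-6104, a(7)=-16680, a(8)=-45568, a(9)=-124496, a(10)=-340128, a(11)=-929248, a(12)=-2538752; answer -2538752
Stage 3: U2 = -2538752; c = 5; total draws C(16,5) = 4368; favorable C(12,5) = 792; P = 33/182; answer 33/182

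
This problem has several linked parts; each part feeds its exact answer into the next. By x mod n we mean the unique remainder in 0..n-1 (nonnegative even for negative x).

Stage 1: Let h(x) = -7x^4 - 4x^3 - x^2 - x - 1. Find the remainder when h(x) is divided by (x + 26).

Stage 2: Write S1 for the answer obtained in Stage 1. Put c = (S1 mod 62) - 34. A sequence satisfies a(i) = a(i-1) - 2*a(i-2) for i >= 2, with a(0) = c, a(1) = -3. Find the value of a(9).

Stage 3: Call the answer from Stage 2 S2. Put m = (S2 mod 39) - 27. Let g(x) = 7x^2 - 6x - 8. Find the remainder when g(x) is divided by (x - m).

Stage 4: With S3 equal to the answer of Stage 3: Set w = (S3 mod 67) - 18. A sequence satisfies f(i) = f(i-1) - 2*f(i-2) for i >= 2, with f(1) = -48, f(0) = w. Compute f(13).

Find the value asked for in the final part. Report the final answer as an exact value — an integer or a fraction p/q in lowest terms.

Stage 1: remainder = value at the root: -7*(-26)^4 - 4*(-26)^3 - 1*(-26)^2 - 1*(-26)^1 - 1 = (-3198832) + (70304) + (-676) + (26) + (-1) = -3129179; answer -3129179
Stage 2: S1 = -3129179; c = -11; a(2) = 1*(-3) - 2*(-11) = 19; iterating: a(2)=19, a(3)=25, a(4)=-13, a(5)=-63, a(6)=-37, a(7)=89, a(8)=163, a(9)=-15; answer -15
Stage 3: S2 = -15; m = -3; remainder = value at the root: 7*(-3)^2 - 6*(-3)^1 - 8 = (63) + (18) + (-8) = 73; answer 73
Stage 4: S3 = 73; w = -12; f(2) = 1*(-48) - 2*(-12) = -24; iterating: f(2)=-24, f(3)=72, f(4)=120, f(5)=-24, f(6)=-264, f(7)=-216, f(8)=312, f(9)=744, f(10)=120, f(11)=-1368, f(12)=-1608, f(13)=1128; answer 1128

1128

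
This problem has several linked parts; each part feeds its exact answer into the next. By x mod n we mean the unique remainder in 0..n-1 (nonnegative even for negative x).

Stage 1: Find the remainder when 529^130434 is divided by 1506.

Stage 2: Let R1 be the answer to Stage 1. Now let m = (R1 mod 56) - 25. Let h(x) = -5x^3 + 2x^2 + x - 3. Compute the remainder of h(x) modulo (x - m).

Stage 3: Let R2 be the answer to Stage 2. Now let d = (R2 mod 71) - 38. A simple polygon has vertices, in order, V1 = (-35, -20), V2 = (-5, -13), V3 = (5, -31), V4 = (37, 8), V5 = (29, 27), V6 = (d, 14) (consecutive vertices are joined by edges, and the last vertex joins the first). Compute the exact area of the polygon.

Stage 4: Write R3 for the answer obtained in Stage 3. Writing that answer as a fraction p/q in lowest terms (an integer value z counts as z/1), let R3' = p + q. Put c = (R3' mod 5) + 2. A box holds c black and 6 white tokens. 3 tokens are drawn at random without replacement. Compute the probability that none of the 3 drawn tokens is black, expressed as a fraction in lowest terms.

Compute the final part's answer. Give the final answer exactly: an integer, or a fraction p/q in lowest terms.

Stage 1: squarings mod 1506: 529^1=529, 529^2=1231, 529^4=325, 529^8=205, 529^16=1363, 529^32=871, 529^64=1123, 529^128=607, 529^256=985, 529^512=361, 529^1024=805, 529^2048=445, 529^4096=739, 529^8192=949, 529^16384=13, 529^32768=169, 529^65536=1453; 529^130434 = 529^2 * 529^128 * 529^256 * 529^1024 * 529^2048 * 529^4096 * 529^8192 * 529^16384 * 529^32768 * 529^65536 = 967 (mod 1506); answer 967
Stage 2: R1 = 967; m = -10; remainder = value at the root: -5*(-10)^3 + 2*(-10)^2 + 1*(-10)^1 - 3 = (5000) + (200) + (-10) + (-3) = 5187; answer 5187
Stage 3: R2 = 5187; d = -34; cross terms: (-35*-13 - -5*-20)=355, (-5*-31 - 5*-13)=220, (5*8 - 37*-31)=1187, (37*27 - 29*8)=767, (29*14 - -34*27)=1324, (-34*-20 - -35*14)=1170; twice the area = |5023| = 5023; area = 5023/2; answer 5023/2
Stage 4: R3 = 5023/2; threaded value p + q = 5025; c = 2; total draws C(8,3) = 56; favorable C(6,3) = 20; P = 5/14; answer 5/14

5/14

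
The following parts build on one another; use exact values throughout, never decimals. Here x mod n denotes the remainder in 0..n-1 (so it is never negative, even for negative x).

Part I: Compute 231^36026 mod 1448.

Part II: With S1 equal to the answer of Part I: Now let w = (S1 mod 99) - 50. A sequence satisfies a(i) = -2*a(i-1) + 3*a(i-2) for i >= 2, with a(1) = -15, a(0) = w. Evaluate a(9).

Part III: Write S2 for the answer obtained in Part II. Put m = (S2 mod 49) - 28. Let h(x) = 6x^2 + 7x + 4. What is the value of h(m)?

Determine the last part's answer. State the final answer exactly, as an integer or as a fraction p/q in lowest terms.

Part I: squarings mod 1448: 231^1=231, 231^2=1233, 231^4=1337, 231^8=737, 231^16=169, 231^32=1049, 231^64=1369, 231^128=449, 231^256=329, 231^512=1089, 231^1024=9, 231^2048=81, 231^4096=769, 231^8192=577, 231^16384=1337, 231^32768=737; 231^36026 = 231^2 * 231^8 * 231^16 * 231^32 * 231^128 * 231^1024 * 231^2048 * 231^32768 = 417 (mod 1448); answer 417
Part II: S1 = 417; w = -29; a(2) = -2*(-15) + 3*(-29) = -57; iterating: a(2)=-57, a(3)=69, a(4)=-309, a(5)=825, a(6)=-2577, a(7)=7629, a(8)=-22989, a(9)=68865; answer 68865
Part III: S2 = 68865; m = -8; 6*(-8)^2 + 7*(-8)^1 + 4 = (384) + (-56) + (4) = 332; answer 332

332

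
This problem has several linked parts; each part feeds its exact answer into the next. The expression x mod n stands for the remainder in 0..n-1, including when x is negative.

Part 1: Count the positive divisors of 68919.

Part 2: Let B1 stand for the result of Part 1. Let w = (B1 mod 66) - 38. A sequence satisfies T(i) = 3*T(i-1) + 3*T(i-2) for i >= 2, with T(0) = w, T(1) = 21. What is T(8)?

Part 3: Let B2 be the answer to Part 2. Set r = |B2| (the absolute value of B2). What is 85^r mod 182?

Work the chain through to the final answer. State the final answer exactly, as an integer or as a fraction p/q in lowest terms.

57

Part 1: 68919 = 3 * 22973; number of divisors = (1+1) * (1+1) = 4; answer 4
Part 2: B1 = 4; w = -34; T(2) = 3*(21) + 3*(-34) = -39; iterating: T(2)=-39, T(3)=-54, T(4)=-279, T(5)=-999, T(6)=-3834, T(7)=-14499, T(8)=-54999; answer -54999
Part 3: B2 = -54999; r = 54999; squarings mod 182: 85^1=85, 85^2=127, 85^4=113, 85^8=29, 85^16=113, 85^32=29, 85^64=113, 85^128=29, 85^256=113, 85^512=29, 85^1024=113, 85^2048=29, 85^4096=113, 85^8192=29, 85^16384=113, 85^32768=29; 85^54999 = 85^1 * 85^2 * 85^4 * 85^16 * 85^64 * 85^128 * 85^512 * 85^1024 * 85^4096 * 85^16384 * 85^32768 = 57 (mod 182); answer 57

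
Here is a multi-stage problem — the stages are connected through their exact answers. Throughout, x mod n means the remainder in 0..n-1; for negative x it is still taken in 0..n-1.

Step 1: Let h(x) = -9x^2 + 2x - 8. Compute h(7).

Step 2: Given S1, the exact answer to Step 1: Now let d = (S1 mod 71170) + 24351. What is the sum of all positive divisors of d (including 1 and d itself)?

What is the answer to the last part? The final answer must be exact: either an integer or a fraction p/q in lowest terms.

Step 1: -9*(7)^2 + 2*(7)^1 - 8 = (-441) + (14) + (-8) = -435; answer -435
Step 2: S1 = -435; d = 95086; 95086 = 2 * 47543; sigma = (1 + 2) * (1 + 47543) = 3 * 47544 = 142632; answer 142632

142632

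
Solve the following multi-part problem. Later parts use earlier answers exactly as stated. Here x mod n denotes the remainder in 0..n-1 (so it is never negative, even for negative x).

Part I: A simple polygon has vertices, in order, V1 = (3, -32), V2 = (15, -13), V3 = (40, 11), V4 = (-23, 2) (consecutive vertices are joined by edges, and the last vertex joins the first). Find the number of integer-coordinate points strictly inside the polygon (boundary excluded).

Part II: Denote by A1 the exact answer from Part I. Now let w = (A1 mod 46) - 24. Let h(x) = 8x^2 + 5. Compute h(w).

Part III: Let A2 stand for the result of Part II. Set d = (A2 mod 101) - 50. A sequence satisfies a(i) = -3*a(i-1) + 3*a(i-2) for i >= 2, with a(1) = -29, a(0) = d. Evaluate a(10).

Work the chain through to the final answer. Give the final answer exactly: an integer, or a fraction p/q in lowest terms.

Part I: cross terms: (3*-13 - 15*-32)=441, (15*11 - 40*-13)=685, (40*2 - -23*11)=333, (-23*-32 - 3*2)=730; twice the area = |2189| = 2189; area = 2189/2; boundary points = 1 + 1 + 9 + 2 = 13; strictly interior points = area - boundary/2 + 1 = 1089; answer 1089
Part II: A1 = 1089; w = 7; 8*(7)^2 + 5 = (392) + (5) = 397; answer 397
Part III: A2 = 397; d = 44; a(2) = -3*(-29) + 3*(44) = 219; iterating: a(2)=219, a(3)=-744, a(4)=2889, a(5)=-10899, a(6)=41364, a(7)=-156789, a(8)=594459, a(9)=-2253744, a(10)=8544609; answer 8544609

8544609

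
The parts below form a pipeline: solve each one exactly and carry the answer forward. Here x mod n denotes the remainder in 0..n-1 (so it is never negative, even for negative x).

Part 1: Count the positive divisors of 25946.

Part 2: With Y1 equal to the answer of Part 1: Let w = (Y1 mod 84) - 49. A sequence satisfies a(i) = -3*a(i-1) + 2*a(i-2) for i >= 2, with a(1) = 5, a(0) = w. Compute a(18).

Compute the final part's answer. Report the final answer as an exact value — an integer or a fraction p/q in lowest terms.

Part 1: 25946 = 2 * 12973; number of divisors = (1+1) * (1+1) = 4; answer 4
Part 2: Y1 = 4; w = -45; a(2) = -3*(5) + 2*(-45) = -105; iterating: a(2)=-105, a(3)=325, a(4)=-1185, a(5)=4205, a(6)=-14985, a(7)=53365, a(8)=-190065, a(9)=676925, a(10)=-2410905, a(11)=8586565, a(12)=-30581505, a(13)=108917645, a(14)=-387915945, a(15)=1381583125, a(16)=-4920581265, a(17)=17524910045, a(18)=-62415892665; answer -62415892665

-62415892665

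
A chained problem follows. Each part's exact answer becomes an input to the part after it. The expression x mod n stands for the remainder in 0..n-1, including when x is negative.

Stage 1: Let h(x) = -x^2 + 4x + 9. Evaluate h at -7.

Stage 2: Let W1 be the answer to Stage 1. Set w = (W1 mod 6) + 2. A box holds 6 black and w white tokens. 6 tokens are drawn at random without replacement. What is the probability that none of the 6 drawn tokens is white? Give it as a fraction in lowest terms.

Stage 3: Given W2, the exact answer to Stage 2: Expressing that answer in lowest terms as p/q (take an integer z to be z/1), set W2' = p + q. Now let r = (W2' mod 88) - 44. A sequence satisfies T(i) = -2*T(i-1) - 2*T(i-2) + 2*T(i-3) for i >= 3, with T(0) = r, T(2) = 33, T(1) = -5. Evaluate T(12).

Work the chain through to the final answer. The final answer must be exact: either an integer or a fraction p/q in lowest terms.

1456

Stage 1: -1*(-7)^2 + 4*(-7)^1 + 9 = (-49) + (-28) + (9) = -68; answer -68
Stage 2: W1 = -68; w = 6; total draws C(12,6) = 924; favorable C(6,6) = 1; P = 1/924; answer 1/924
Stage 3: W2 = 1/924; threaded value p + q = 925; r = 1; T(3) = -2*(33) - 2*(-5) + 2*(1) = -54; iterating: T(3)=-54, T(4)=32, T(5)=110, T(6)=-392, T(7)=628, T(8)=-252, T(9)=-1536, T(10)=4832, T(11)=-7096, T(12)=1456; answer 1456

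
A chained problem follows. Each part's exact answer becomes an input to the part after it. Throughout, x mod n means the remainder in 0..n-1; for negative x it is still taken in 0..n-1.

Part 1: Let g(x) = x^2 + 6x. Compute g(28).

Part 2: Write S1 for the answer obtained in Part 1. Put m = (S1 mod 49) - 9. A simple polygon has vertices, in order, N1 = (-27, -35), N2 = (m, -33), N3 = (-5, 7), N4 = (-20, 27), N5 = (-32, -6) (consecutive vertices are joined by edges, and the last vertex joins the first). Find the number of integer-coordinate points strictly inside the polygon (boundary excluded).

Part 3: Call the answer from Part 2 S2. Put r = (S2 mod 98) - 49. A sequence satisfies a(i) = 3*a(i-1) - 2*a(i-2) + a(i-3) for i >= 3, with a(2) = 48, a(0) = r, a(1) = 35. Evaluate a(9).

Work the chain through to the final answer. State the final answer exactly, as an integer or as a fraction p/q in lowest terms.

4730

Part 1: 1*(28)^2 + 6*(28)^1 = (784) + (168) = 952; answer 952
Part 2: S1 = 952; m = 12; cross terms: (-27*-33 - 12*-35)=1311, (12*7 - -5*-33)=-81, (-5*27 - -20*7)=5, (-20*-6 - -32*27)=984, (-32*-35 - -27*-6)=958; twice the area = |3177| = 3177; area = 3177/2; boundary points = 1 + 1 + 5 + 3 + 1 = 11; strictly interior points = area - boundary/2 + 1 = 1584; answer 1584
Part 3: S2 = 1584; r = -33; a(3) = 3*(48) - 2*(35) + 1*(-33) = 41; iterating: a(3)=41, a(4)=62, a(5)=152, a(6)=373, a(7)=877, a(8)=2037, a(9)=4730; answer 4730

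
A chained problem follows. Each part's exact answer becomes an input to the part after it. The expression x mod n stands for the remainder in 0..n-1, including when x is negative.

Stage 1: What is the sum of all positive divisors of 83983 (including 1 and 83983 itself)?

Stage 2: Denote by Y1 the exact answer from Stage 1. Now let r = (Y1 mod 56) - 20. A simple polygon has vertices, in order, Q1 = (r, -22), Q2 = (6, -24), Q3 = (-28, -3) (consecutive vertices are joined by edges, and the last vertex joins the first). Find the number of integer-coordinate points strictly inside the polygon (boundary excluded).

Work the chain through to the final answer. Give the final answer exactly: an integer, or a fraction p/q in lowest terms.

180

Stage 1: 83983 is prime, so its only divisors are 1 and 83983; sigma = 1 + 83983 = 83984; answer 83984
Stage 2: Y1 = 83984; r = 20; cross terms: (20*-24 - 6*-22)=-348, (6*-3 - -28*-24)=-690, (-28*-22 - 20*-3)=676; twice the area = |-362| = 362; area = 181; boundary points = 2 + 1 + 1 = 4; strictly interior points = area - boundary/2 + 1 = 180; answer 180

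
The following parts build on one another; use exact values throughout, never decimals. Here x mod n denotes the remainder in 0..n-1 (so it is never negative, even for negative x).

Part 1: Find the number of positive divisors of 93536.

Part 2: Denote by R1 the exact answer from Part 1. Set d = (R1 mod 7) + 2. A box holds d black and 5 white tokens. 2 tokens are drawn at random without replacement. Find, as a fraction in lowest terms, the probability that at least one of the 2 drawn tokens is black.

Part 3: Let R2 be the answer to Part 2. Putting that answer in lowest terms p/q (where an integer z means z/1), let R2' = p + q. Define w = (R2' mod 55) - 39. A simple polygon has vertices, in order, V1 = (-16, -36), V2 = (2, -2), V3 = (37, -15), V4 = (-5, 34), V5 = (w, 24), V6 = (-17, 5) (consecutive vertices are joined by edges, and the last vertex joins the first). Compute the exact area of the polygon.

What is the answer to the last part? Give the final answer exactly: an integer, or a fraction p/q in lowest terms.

Part 1: 93536 = 2^5 * 37 * 79; number of divisors = (5+1) * (1+1) * (1+1) = 24; answer 24
Part 2: R1 = 24; d = 5; total draws C(10,2) = 45; complement C(5,2) = 10; favorable 45 - 10 = 35; P = 7/9; answer 7/9
Part 3: R2 = 7/9; threaded value p + q = 16; w = -23; cross terms: (-16*-2 - 2*-36)=104, (2*-15 - 37*-2)=44, (37*34 - -5*-15)=1183, (-5*24 - -23*34)=662, (-23*5 - -17*24)=293, (-17*-36 - -16*5)=692; twice the area = |2978| = 2978; area = 1489; answer 1489

1489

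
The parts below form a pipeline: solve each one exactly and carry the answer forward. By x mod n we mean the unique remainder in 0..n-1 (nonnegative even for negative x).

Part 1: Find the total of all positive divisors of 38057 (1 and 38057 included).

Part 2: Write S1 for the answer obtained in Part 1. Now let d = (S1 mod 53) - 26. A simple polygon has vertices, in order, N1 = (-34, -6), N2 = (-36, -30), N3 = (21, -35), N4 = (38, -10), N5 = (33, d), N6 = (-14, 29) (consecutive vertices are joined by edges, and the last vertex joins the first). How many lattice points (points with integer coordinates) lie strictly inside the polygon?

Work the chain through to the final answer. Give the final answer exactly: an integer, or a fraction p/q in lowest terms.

2717

Part 1: 38057 = 19 * 2003; sigma = (1 + 19) * (1 + 2003) = 20 * 2004 = 40080; answer 40080
Part 2: S1 = 40080; d = -14; cross terms: (-34*-30 - -36*-6)=804, (-36*-35 - 21*-30)=1890, (21*-10 - 38*-35)=1120, (38*-14 - 33*-10)=-202, (33*29 - -14*-14)=761, (-14*-6 - -34*29)=1070; twice the area = |5443| = 5443; area = 5443/2; boundary points = 2 + 1 + 1 + 1 + 1 + 5 = 11; strictly interior points = area - boundary/2 + 1 = 2717; answer 2717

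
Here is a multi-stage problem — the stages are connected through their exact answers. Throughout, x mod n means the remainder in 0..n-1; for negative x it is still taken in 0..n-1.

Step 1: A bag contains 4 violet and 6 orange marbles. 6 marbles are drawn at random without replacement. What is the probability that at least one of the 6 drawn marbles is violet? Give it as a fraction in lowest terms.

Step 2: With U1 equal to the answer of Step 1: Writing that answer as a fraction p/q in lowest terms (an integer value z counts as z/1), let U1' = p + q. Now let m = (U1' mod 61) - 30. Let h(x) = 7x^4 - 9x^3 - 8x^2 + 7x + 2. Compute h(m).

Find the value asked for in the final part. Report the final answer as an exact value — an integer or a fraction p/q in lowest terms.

1845315

Step 1: total draws C(10,6) = 210; complement C(6,6) = 1; favorable 210 - 1 = 209; P = 209/210; answer 209/210
Step 2: U1 = 209/210; threaded value p + q = 419; m = 23; 7*(23)^4 - 9*(23)^3 - 8*(23)^2 + 7*(23)^1 + 2 = (1958887) + (-109503) + (-4232) + (161) + (2) = 1845315; answer 1845315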